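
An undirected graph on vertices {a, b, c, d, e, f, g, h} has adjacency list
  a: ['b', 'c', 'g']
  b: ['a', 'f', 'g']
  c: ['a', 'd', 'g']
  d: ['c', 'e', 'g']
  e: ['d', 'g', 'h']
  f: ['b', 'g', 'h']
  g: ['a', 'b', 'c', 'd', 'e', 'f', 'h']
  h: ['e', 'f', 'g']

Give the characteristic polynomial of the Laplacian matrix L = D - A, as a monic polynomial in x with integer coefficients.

Each diagonal entry of L is the vertex degree and each off-diagonal entry is -1 where an edge is present, 0 otherwise; in the order [a, b, c, d, e, f, g, h] the diagonal is [3, 3, 3, 3, 3, 3, 7, 3]. L has integer entries, so p(x) = det(xI - L) has integer coefficients. Expanding the determinant yields x^8 - 28x^7 + 322x^6 - 1974x^5 + 6965x^4 - 14126x^3 + 15225x^2 - 6728x. The coefficient of x^7 equals -trace(L) = -28, matching the sum of degrees. There is one zero in the spectrum, matching the 1 component. By the matrix-tree theorem the graph has (1/8) * product of the nonzero eigenvalues = 841 spanning trees.

x^8 - 28x^7 + 322x^6 - 1974x^5 + 6965x^4 - 14126x^3 + 15225x^2 - 6728x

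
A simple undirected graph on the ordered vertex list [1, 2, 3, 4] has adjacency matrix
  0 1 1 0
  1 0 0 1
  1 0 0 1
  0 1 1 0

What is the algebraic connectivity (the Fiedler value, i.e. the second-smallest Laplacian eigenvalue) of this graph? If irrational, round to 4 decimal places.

Reading degrees in the order [1, 2, 3, 4] gives [2, 2, 2, 2]; set D = diag(2, 2, 2, 2) and form L = D - A. The smallest Laplacian eigenvalue is always 0. The next one, lambda_2 = 2, measures how hard the graph is to disconnect: larger values mean better connectivity. The eigenvalues sum to 8, which equals trace(L) = 2|E|.

2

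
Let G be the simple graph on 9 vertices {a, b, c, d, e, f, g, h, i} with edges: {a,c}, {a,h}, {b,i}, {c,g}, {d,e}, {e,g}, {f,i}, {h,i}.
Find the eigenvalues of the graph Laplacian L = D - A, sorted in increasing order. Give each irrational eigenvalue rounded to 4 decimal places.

With the vertex order [a, b, c, d, e, f, g, h, i], the degrees are [2, 1, 2, 1, 2, 1, 2, 2, 3], giving D = diag(2, 1, 2, 1, 2, 1, 2, 2, 3) and L = D - A. Since every row of L sums to 0, the all-ones vector is in the kernel and 0 is an eigenvalue. The single zero eigenvalue shows the graph is connected. The eigenvalues sum to 16, which equals trace(L) = 2|E|.

[0, 0.1289, 0.5540, 1, 1.2613, 2.1326, 3, 3.6881, 4.2350]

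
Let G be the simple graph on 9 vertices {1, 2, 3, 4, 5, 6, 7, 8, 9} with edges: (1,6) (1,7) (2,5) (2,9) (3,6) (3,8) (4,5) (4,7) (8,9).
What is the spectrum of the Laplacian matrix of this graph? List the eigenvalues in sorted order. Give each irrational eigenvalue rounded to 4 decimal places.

[0, 0.4679, 0.4679, 1.6527, 1.6527, 3, 3, 3.8794, 3.8794]

Each diagonal entry of L is the vertex degree and each off-diagonal entry is -1 where an edge is present, 0 otherwise; in the order [1, 2, 3, 4, 5, 6, 7, 8, 9] the diagonal is [2, 2, 2, 2, 2, 2, 2, 2, 2]. Since every row of L sums to 0, the all-ones vector is in the kernel and 0 is an eigenvalue. The single zero eigenvalue shows the graph is connected.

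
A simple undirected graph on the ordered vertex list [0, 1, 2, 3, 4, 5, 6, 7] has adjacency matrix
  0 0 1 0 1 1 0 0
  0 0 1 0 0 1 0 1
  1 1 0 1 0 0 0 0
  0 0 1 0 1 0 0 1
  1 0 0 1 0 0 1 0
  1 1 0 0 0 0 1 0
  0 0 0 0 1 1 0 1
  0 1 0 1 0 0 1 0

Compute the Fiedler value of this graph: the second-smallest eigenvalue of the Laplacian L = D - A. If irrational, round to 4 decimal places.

2

Each diagonal entry of L is the vertex degree and each off-diagonal entry is -1 where an edge is present, 0 otherwise; in the order [0, 1, 2, 3, 4, 5, 6, 7] the diagonal is [3, 3, 3, 3, 3, 3, 3, 3]. The sorted Laplacian eigenvalues are [0, 2, 2, 2, 4, 4, 4, 6]; the algebraic connectivity is the second entry, 2. There is one zero in the spectrum, matching the 1 component. By the matrix-tree theorem the graph has (1/8) * product of the nonzero eigenvalues = 384 spanning trees.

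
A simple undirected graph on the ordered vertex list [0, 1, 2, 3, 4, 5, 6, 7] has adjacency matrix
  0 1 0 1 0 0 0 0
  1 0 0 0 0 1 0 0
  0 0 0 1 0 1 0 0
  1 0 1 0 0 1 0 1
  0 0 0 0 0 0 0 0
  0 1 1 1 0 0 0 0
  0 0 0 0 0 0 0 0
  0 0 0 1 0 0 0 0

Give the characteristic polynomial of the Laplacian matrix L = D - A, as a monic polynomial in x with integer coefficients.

Reading degrees in the order [0, 1, 2, 3, 4, 5, 6, 7] gives [2, 2, 2, 4, 0, 3, 0, 1]; set D = diag(2, 2, 2, 4, 0, 3, 0, 1) and form L = D - A. L has integer entries, so p(x) = det(xI - L) has integer coefficients. Expanding the determinant yields x^8 - 14x^7 + 72x^6 - 168x^5 + 176x^4 - 66x^3. The constant term is 0 because L is singular (the all-ones vector lies in its kernel). There are 3 zeros in the spectrum, matching the 3 components.

x^8 - 14x^7 + 72x^6 - 168x^5 + 176x^4 - 66x^3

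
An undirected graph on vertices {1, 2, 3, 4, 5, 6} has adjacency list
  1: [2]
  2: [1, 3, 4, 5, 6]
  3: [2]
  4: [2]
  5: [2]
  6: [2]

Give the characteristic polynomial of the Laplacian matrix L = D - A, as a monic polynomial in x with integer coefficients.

x^6 - 10x^5 + 30x^4 - 40x^3 + 25x^2 - 6x

Reading degrees in the order [1, 2, 3, 4, 5, 6] gives [1, 5, 1, 1, 1, 1]; set D = diag(1, 5, 1, 1, 1, 1) and form L = D - A. Computing det(xI - L) by cofactor expansion (or equivalently via sum-over-permutations) gives x^6 - 10x^5 + 30x^4 - 40x^3 + 25x^2 - 6x. The coefficient of x^5 equals -trace(L) = -10, matching the sum of degrees. There is one zero in the spectrum, matching the 1 component.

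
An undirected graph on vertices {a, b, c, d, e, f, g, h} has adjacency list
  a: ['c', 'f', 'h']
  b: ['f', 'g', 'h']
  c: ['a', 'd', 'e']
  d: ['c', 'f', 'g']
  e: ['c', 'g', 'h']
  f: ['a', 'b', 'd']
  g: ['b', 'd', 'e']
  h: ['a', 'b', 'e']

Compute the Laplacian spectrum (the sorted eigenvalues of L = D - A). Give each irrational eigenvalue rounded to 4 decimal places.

[0, 2, 2, 2, 4, 4, 4, 6]

Reading degrees in the order [a, b, c, d, e, f, g, h] gives [3, 3, 3, 3, 3, 3, 3, 3]; set D = diag(3, 3, 3, 3, 3, 3, 3, 3) and form L = D - A. Diagonalising L (or applying a numerical eigensolver to the 8x8 matrix) gives the spectrum above. The single zero eigenvalue shows the graph is connected. By the matrix-tree theorem the graph has (1/8) * product of the nonzero eigenvalues = 384 spanning trees.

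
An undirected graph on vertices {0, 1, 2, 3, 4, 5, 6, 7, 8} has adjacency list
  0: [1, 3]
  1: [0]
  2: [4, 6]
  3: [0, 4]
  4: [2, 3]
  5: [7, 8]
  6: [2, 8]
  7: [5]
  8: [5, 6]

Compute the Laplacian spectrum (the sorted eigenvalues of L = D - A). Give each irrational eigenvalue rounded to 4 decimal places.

[0, 0.1206, 0.4679, 1, 1.6527, 2.3473, 3, 3.5321, 3.8794]

Reading degrees in the order [0, 1, 2, 3, 4, 5, 6, 7, 8] gives [2, 1, 2, 2, 2, 2, 2, 1, 2]; set D = diag(2, 1, 2, 2, 2, 2, 2, 1, 2) and form L = D - A. L is symmetric positive semidefinite, so every eigenvalue is real and nonnegative. The single zero eigenvalue shows the graph is connected. The eigenvalues sum to 16, which equals trace(L) = 2|E|.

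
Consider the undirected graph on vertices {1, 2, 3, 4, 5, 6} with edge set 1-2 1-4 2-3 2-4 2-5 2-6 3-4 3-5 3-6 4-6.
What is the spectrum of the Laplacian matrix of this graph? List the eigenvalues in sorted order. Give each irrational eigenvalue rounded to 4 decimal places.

[0, 1.6972, 2.3820, 4.6180, 5.3028, 6]

Each diagonal entry of L is the vertex degree and each off-diagonal entry is -1 where an edge is present, 0 otherwise; in the order [1, 2, 3, 4, 5, 6] the diagonal is [2, 5, 4, 4, 2, 3]. Since every row of L sums to 0, the all-ones vector is in the kernel and 0 is an eigenvalue. The eigenvalues sum to 20, which equals trace(L) = 2|E|.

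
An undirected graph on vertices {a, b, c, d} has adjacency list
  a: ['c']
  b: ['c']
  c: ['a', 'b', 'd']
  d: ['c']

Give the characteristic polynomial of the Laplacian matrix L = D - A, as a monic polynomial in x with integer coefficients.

x^4 - 6x^3 + 9x^2 - 4x

With the vertex order [a, b, c, d], the degrees are [1, 1, 3, 1], giving D = diag(1, 1, 3, 1) and L = D - A. The eigenvalues of L are [0, 1, 1, 4]; the characteristic polynomial is the product of (x - lambda_i), which multiplies out to x^4 - 6x^3 + 9x^2 - 4x. The constant term is 0 because L is singular (the all-ones vector lies in its kernel). There is one zero in the spectrum, matching the 1 component.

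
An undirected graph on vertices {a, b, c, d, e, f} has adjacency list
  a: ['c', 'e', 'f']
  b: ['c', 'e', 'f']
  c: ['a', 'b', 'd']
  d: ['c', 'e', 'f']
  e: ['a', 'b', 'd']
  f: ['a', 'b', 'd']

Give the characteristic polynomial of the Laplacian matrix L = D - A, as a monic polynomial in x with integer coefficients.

Each diagonal entry of L is the vertex degree and each off-diagonal entry is -1 where an edge is present, 0 otherwise; in the order [a, b, c, d, e, f] the diagonal is [3, 3, 3, 3, 3, 3]. L has integer entries, so p(x) = det(xI - L) has integer coefficients. Expanding the determinant yields x^6 - 18x^5 + 126x^4 - 432x^3 + 729x^2 - 486x. The constant term is 0 because L is singular (the all-ones vector lies in its kernel). The eigenvalues sum to 18, which equals trace(L) = 2|E|. There is one zero in the spectrum, matching the 1 component.

x^6 - 18x^5 + 126x^4 - 432x^3 + 729x^2 - 486x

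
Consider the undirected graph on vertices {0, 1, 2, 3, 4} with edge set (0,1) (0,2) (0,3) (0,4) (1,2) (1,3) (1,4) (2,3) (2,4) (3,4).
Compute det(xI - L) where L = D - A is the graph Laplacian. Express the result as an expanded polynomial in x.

x^5 - 20x^4 + 150x^3 - 500x^2 + 625x

With the vertex order [0, 1, 2, 3, 4], the degrees are [4, 4, 4, 4, 4], giving D = diag(4, 4, 4, 4, 4) and L = D - A. Computing det(xI - L) by cofactor expansion (or equivalently via sum-over-permutations) gives x^5 - 20x^4 + 150x^3 - 500x^2 + 625x. The coefficient of x^4 equals -trace(L) = -20, matching the sum of degrees. The eigenvalues sum to 20, which equals trace(L) = 2|E|.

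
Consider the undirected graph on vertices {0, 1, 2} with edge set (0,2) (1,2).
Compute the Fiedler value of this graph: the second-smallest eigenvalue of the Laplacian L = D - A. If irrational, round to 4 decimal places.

1

Reading degrees in the order [0, 1, 2] gives [1, 1, 2]; set D = diag(1, 1, 2) and form L = D - A. The smallest Laplacian eigenvalue is always 0. The next one, lambda_2 = 1, measures how hard the graph is to disconnect: larger values mean better connectivity. The eigenvalues sum to 4, which equals trace(L) = 2|E|.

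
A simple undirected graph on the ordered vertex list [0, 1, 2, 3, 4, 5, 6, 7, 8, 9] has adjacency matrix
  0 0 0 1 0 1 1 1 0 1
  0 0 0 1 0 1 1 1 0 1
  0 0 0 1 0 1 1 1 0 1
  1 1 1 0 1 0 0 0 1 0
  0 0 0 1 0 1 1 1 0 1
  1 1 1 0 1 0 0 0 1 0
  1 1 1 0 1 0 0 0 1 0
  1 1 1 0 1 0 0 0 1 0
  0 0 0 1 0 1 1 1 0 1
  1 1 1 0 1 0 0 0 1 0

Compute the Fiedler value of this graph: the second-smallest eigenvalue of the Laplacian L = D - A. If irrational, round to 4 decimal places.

5

With the vertex order [0, 1, 2, 3, 4, 5, 6, 7, 8, 9], the degrees are [5, 5, 5, 5, 5, 5, 5, 5, 5, 5], giving D = diag(5, 5, 5, 5, 5, 5, 5, 5, 5, 5) and L = D - A. Computing the eigenvalues of L and sorting gives [0, 5, 5, 5, 5, 5, 5, 5, 5, 10]. The Fiedler value lambda_2 = 5 is strictly positive, so the graph is connected.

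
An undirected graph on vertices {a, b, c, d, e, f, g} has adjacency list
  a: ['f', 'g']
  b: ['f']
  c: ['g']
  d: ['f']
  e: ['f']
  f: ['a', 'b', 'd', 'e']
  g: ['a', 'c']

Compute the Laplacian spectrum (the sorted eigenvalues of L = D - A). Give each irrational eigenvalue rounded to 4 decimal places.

Each diagonal entry of L is the vertex degree and each off-diagonal entry is -1 where an edge is present, 0 otherwise; in the order [a, b, c, d, e, f, g] the diagonal is [2, 1, 1, 1, 1, 4, 2]. The multiplicity of 0 as a Laplacian eigenvalue equals the number of connected components. The single zero eigenvalue shows the graph is connected. The largest eigenvalue, 5.0965, is at most the vertex count 7.

[0, 0.2955, 1, 1, 1.4911, 3.1169, 5.0965]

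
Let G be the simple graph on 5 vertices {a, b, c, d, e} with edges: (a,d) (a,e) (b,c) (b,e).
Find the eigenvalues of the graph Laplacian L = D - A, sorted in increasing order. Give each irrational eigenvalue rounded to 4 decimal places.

Reading degrees in the order [a, b, c, d, e] gives [2, 2, 1, 1, 2]; set D = diag(2, 2, 1, 1, 2) and form L = D - A. Diagonalising L (or applying a numerical eigensolver to the 5x5 matrix) gives the spectrum above.

[0, 0.3820, 1.3820, 2.6180, 3.6180]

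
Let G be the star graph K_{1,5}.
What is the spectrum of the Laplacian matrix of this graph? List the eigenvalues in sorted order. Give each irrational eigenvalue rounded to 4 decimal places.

[0, 1, 1, 1, 1, 6]

The graph has 6 vertices and degree multiset [5, 1, 1, 1, 1, 1]; D is the diagonal matrix of degrees and L = D - A. Diagonalising L (or applying a numerical eigensolver to the 6x6 matrix) gives the spectrum above. The eigenvalues sum to 10, which equals trace(L) = 2|E|. There is one zero in the spectrum, matching the 1 component.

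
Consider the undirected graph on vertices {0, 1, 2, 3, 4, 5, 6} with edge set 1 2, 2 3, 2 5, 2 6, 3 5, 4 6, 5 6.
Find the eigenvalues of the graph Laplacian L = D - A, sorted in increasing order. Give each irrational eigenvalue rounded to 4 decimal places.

Each diagonal entry of L is the vertex degree and each off-diagonal entry is -1 where an edge is present, 0 otherwise; in the order [0, 1, 2, 3, 4, 5, 6] the diagonal is [0, 1, 4, 2, 1, 3, 3]. Since every row of L sums to 0, the all-ones vector is in the kernel and 0 is an eigenvalue. The 2 zero eigenvalues correspond to the 2 connected components. The largest eigenvalue, 5.1149, is at most the vertex count 7. The eigenvalues sum to 14, which equals trace(L) = 2|E|.

[0, 0, 0.6972, 1.1392, 2.7459, 4.3028, 5.1149]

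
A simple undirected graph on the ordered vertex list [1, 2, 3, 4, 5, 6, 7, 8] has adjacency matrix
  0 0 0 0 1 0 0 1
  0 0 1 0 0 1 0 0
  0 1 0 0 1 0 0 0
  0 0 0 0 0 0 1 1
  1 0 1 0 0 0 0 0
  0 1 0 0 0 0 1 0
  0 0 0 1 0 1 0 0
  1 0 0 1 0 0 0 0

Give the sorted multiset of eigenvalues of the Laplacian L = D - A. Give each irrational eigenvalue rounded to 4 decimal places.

[0, 0.5858, 0.5858, 2, 2, 3.4142, 3.4142, 4]

Each diagonal entry of L is the vertex degree and each off-diagonal entry is -1 where an edge is present, 0 otherwise; in the order [1, 2, 3, 4, 5, 6, 7, 8] the diagonal is [2, 2, 2, 2, 2, 2, 2, 2]. L is symmetric positive semidefinite, so every eigenvalue is real and nonnegative. The largest eigenvalue, 4, is at most the vertex count 8.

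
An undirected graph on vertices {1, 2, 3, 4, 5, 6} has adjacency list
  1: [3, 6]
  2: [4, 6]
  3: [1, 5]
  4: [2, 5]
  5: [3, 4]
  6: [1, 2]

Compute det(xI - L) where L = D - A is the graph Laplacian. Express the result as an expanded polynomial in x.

x^6 - 12x^5 + 54x^4 - 112x^3 + 105x^2 - 36x

Each diagonal entry of L is the vertex degree and each off-diagonal entry is -1 where an edge is present, 0 otherwise; in the order [1, 2, 3, 4, 5, 6] the diagonal is [2, 2, 2, 2, 2, 2]. Computing det(xI - L) by cofactor expansion (or equivalently via sum-over-permutations) gives x^6 - 12x^5 + 54x^4 - 112x^3 + 105x^2 - 36x. The coefficient of x^5 equals -trace(L) = -12, matching the sum of degrees. By the matrix-tree theorem the graph has (1/6) * product of the nonzero eigenvalues = 6 spanning trees.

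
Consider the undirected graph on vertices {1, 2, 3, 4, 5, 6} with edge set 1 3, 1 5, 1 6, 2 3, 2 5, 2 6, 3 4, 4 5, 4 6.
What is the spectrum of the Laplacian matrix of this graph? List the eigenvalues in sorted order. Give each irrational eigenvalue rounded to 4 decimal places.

[0, 3, 3, 3, 3, 6]

With the vertex order [1, 2, 3, 4, 5, 6], the degrees are [3, 3, 3, 3, 3, 3], giving D = diag(3, 3, 3, 3, 3, 3) and L = D - A. Diagonalising L (or applying a numerical eigensolver to the 6x6 matrix) gives the spectrum above. The single zero eigenvalue shows the graph is connected.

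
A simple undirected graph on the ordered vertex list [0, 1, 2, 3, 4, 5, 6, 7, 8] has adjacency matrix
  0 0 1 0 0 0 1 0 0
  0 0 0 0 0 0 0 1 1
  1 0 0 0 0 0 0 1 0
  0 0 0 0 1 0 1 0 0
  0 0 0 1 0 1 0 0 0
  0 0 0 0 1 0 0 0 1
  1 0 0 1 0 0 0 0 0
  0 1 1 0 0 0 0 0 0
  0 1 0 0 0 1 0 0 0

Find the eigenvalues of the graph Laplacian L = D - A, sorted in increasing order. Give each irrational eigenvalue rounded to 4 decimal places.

[0, 0.4679, 0.4679, 1.6527, 1.6527, 3, 3, 3.8794, 3.8794]

With the vertex order [0, 1, 2, 3, 4, 5, 6, 7, 8], the degrees are [2, 2, 2, 2, 2, 2, 2, 2, 2], giving D = diag(2, 2, 2, 2, 2, 2, 2, 2, 2) and L = D - A. Diagonalising L (or applying a numerical eigensolver to the 9x9 matrix) gives the spectrum above. The single zero eigenvalue shows the graph is connected.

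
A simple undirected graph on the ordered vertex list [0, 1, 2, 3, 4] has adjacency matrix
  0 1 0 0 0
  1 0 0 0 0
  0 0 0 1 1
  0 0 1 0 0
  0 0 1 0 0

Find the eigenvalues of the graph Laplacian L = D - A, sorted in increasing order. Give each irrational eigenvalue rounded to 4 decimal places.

Each diagonal entry of L is the vertex degree and each off-diagonal entry is -1 where an edge is present, 0 otherwise; in the order [0, 1, 2, 3, 4] the diagonal is [1, 1, 2, 1, 1]. Diagonalising L (or applying a numerical eigensolver to the 5x5 matrix) gives the spectrum above. The 2 zero eigenvalues correspond to the 2 connected components. The eigenvalues sum to 6, which equals trace(L) = 2|E|.

[0, 0, 1, 2, 3]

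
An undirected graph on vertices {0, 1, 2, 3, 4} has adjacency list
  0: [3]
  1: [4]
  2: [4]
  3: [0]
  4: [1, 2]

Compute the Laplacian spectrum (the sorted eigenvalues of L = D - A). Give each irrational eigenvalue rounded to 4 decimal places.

[0, 0, 1, 2, 3]

Each diagonal entry of L is the vertex degree and each off-diagonal entry is -1 where an edge is present, 0 otherwise; in the order [0, 1, 2, 3, 4] the diagonal is [1, 1, 1, 1, 2]. The multiplicity of 0 as a Laplacian eigenvalue equals the number of connected components. The 2 zero eigenvalues correspond to the 2 connected components.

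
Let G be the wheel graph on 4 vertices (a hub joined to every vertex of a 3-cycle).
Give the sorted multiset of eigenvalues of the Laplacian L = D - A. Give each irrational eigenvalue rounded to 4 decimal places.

[0, 4, 4, 4]

The graph has 4 vertices and degree multiset [3, 3, 3, 3]; D is the diagonal matrix of degrees and L = D - A. The multiplicity of 0 as a Laplacian eigenvalue equals the number of connected components. There is one zero in the spectrum, matching the 1 component.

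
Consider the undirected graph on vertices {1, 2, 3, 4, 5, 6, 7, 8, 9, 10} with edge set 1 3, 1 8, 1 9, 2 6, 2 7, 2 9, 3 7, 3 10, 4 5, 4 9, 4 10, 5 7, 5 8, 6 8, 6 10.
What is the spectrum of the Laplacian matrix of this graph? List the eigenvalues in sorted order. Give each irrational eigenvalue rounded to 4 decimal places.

[0, 2, 2, 2, 2, 2, 5, 5, 5, 5]

Reading degrees in the order [1, 2, 3, 4, 5, 6, 7, 8, 9, 10] gives [3, 3, 3, 3, 3, 3, 3, 3, 3, 3]; set D = diag(3, 3, 3, 3, 3, 3, 3, 3, 3, 3) and form L = D - A. The multiplicity of 0 as a Laplacian eigenvalue equals the number of connected components. The largest eigenvalue, 5, is at most the vertex count 10.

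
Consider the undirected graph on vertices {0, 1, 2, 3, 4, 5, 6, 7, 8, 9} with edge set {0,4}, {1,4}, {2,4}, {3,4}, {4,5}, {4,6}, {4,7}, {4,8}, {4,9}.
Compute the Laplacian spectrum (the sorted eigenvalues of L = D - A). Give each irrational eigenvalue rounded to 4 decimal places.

Each diagonal entry of L is the vertex degree and each off-diagonal entry is -1 where an edge is present, 0 otherwise; in the order [0, 1, 2, 3, 4, 5, 6, 7, 8, 9] the diagonal is [1, 1, 1, 1, 9, 1, 1, 1, 1, 1]. L is symmetric positive semidefinite, so every eigenvalue is real and nonnegative. There is one zero in the spectrum, matching the 1 component.

[0, 1, 1, 1, 1, 1, 1, 1, 1, 10]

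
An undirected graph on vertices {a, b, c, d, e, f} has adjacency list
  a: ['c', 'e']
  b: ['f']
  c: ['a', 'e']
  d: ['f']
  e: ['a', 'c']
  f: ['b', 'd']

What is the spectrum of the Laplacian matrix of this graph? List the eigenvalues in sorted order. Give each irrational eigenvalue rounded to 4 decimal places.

[0, 0, 1, 3, 3, 3]

With the vertex order [a, b, c, d, e, f], the degrees are [2, 1, 2, 1, 2, 2], giving D = diag(2, 1, 2, 1, 2, 2) and L = D - A. L is symmetric positive semidefinite, so every eigenvalue is real and nonnegative. The 2 zero eigenvalues correspond to the 2 connected components. The largest eigenvalue, 3, is at most the vertex count 6. There are 2 zeros in the spectrum, matching the 2 components.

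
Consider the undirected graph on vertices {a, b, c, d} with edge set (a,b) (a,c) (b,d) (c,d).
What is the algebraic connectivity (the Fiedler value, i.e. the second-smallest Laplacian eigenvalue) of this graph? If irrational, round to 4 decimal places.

2

With the vertex order [a, b, c, d], the degrees are [2, 2, 2, 2], giving D = diag(2, 2, 2, 2) and L = D - A. Computing the eigenvalues of L and sorting gives [0, 2, 2, 4]. The Fiedler value lambda_2 = 2 is strictly positive, so the graph is connected. By the matrix-tree theorem the graph has (1/4) * product of the nonzero eigenvalues = 4 spanning trees.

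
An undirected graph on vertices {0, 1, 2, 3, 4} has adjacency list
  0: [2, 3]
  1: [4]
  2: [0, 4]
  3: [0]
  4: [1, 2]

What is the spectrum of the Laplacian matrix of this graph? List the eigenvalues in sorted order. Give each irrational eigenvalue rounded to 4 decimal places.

[0, 0.3820, 1.3820, 2.6180, 3.6180]

With the vertex order [0, 1, 2, 3, 4], the degrees are [2, 1, 2, 1, 2], giving D = diag(2, 1, 2, 1, 2) and L = D - A. Diagonalising L (or applying a numerical eigensolver to the 5x5 matrix) gives the spectrum above. The single zero eigenvalue shows the graph is connected.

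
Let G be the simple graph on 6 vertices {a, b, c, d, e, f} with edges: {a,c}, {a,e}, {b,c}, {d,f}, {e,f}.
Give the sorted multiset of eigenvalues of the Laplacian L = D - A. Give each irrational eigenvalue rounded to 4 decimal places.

With the vertex order [a, b, c, d, e, f], the degrees are [2, 1, 2, 1, 2, 2], giving D = diag(2, 1, 2, 1, 2, 2) and L = D - A. The multiplicity of 0 as a Laplacian eigenvalue equals the number of connected components. By the matrix-tree theorem the graph has (1/6) * product of the nonzero eigenvalues = 1 spanning tree.

[0, 0.2679, 1, 2, 3, 3.7321]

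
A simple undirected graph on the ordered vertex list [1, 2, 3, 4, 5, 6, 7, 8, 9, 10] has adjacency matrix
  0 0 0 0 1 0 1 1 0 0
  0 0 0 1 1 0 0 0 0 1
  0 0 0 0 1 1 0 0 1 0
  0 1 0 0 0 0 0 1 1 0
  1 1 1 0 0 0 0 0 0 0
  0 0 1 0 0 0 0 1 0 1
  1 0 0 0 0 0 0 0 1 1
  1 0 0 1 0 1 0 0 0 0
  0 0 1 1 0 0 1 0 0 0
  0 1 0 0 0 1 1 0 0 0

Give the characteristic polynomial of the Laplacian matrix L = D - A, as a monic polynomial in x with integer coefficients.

x^10 - 30x^9 + 390x^8 - 2880x^7 + 13305x^6 - 39882x^5 + 77640x^4 - 94800x^3 + 66000x^2 - 20000x

With the vertex order [1, 2, 3, 4, 5, 6, 7, 8, 9, 10], the degrees are [3, 3, 3, 3, 3, 3, 3, 3, 3, 3], giving D = diag(3, 3, 3, 3, 3, 3, 3, 3, 3, 3) and L = D - A. L has integer entries, so p(x) = det(xI - L) has integer coefficients. Expanding the determinant yields x^10 - 30x^9 + 390x^8 - 2880x^7 + 13305x^6 - 39882x^5 + 77640x^4 - 94800x^3 + 66000x^2 - 20000x. The constant term is 0 because L is singular (the all-ones vector lies in its kernel). The largest eigenvalue, 5, is at most the vertex count 10.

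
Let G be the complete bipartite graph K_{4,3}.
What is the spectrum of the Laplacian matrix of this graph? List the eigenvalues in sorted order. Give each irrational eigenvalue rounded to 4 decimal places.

[0, 3, 3, 3, 4, 4, 7]

The graph has 7 vertices and degree multiset [4, 4, 4, 3, 3, 3, 3]; D is the diagonal matrix of degrees and L = D - A. L is symmetric positive semidefinite, so every eigenvalue is real and nonnegative. The single zero eigenvalue shows the graph is connected. There is one zero in the spectrum, matching the 1 component.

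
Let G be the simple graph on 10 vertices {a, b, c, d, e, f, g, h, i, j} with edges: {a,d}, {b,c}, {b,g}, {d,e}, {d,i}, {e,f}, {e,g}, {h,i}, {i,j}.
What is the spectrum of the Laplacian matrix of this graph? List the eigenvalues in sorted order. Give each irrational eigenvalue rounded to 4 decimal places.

Reading degrees in the order [a, b, c, d, e, f, g, h, i, j] gives [1, 2, 1, 3, 3, 1, 2, 1, 3, 1]; set D = diag(1, 2, 1, 3, 3, 1, 2, 1, 3, 1) and form L = D - A. The multiplicity of 0 as a Laplacian eigenvalue equals the number of connected components. By the matrix-tree theorem the graph has (1/10) * product of the nonzero eigenvalues = 1 spanning tree.

[0, 0.1614, 0.4439, 0.6905, 1, 1.4077, 2.4604, 3.0833, 3.9006, 4.8522]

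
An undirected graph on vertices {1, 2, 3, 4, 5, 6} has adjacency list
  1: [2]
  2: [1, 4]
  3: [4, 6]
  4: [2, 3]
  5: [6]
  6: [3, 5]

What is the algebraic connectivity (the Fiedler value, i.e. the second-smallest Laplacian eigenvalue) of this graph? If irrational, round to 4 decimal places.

0.2679

Each diagonal entry of L is the vertex degree and each off-diagonal entry is -1 where an edge is present, 0 otherwise; in the order [1, 2, 3, 4, 5, 6] the diagonal is [1, 2, 2, 2, 1, 2]. The sorted Laplacian eigenvalues are [0, 0.2679, 1, 2, 3, 3.7321]; the algebraic connectivity is the second entry, 0.2679. By the matrix-tree theorem the graph has (1/6) * product of the nonzero eigenvalues = 1 spanning tree.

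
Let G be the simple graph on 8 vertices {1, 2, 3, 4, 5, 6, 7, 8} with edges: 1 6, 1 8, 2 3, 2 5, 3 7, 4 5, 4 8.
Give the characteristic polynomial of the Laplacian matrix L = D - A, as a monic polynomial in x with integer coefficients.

With the vertex order [1, 2, 3, 4, 5, 6, 7, 8], the degrees are [2, 2, 2, 2, 2, 1, 1, 2], giving D = diag(2, 2, 2, 2, 2, 1, 1, 2) and L = D - A. Computing det(xI - L) by cofactor expansion (or equivalently via sum-over-permutations) gives x^8 - 14x^7 + 78x^6 - 220x^5 + 330x^4 - 252x^3 + 84x^2 - 8x. The coefficient of x^7 equals -trace(L) = -14, matching the sum of degrees. The eigenvalues sum to 14, which equals trace(L) = 2|E|.

x^8 - 14x^7 + 78x^6 - 220x^5 + 330x^4 - 252x^3 + 84x^2 - 8x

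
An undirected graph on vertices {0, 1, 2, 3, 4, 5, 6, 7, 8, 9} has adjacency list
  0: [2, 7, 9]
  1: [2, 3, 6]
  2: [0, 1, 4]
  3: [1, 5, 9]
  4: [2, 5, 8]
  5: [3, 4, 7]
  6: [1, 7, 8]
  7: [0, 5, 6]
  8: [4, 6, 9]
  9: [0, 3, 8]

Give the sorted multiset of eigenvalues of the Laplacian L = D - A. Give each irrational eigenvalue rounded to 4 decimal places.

[0, 2, 2, 2, 2, 2, 5, 5, 5, 5]

With the vertex order [0, 1, 2, 3, 4, 5, 6, 7, 8, 9], the degrees are [3, 3, 3, 3, 3, 3, 3, 3, 3, 3], giving D = diag(3, 3, 3, 3, 3, 3, 3, 3, 3, 3) and L = D - A. Diagonalising L (or applying a numerical eigensolver to the 10x10 matrix) gives the spectrum above. The single zero eigenvalue shows the graph is connected. The largest eigenvalue, 5, is at most the vertex count 10.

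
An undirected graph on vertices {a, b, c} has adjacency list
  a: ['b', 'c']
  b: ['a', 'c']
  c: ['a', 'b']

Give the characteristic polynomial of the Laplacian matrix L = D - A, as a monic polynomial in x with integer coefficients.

x^3 - 6x^2 + 9x

With the vertex order [a, b, c], the degrees are [2, 2, 2], giving D = diag(2, 2, 2) and L = D - A. L has integer entries, so p(x) = det(xI - L) has integer coefficients. Expanding the determinant yields x^3 - 6x^2 + 9x. The coefficient of x^2 equals -trace(L) = -6, matching the sum of degrees. There is one zero in the spectrum, matching the 1 component.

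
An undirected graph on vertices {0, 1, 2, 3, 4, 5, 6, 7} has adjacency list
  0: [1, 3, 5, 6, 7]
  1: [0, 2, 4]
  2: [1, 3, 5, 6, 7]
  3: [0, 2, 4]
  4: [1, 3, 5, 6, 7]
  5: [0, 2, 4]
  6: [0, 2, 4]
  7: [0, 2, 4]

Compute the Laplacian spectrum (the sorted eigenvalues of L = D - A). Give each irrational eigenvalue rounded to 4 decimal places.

[0, 3, 3, 3, 3, 5, 5, 8]

With the vertex order [0, 1, 2, 3, 4, 5, 6, 7], the degrees are [5, 3, 5, 3, 5, 3, 3, 3], giving D = diag(5, 3, 5, 3, 5, 3, 3, 3) and L = D - A. L is symmetric positive semidefinite, so every eigenvalue is real and nonnegative. The single zero eigenvalue shows the graph is connected. By the matrix-tree theorem the graph has (1/8) * product of the nonzero eigenvalues = 2025 spanning trees.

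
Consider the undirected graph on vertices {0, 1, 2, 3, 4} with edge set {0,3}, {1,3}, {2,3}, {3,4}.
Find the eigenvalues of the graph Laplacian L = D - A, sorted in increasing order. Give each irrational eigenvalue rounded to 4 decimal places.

[0, 1, 1, 1, 5]

Reading degrees in the order [0, 1, 2, 3, 4] gives [1, 1, 1, 4, 1]; set D = diag(1, 1, 1, 4, 1) and form L = D - A. L is symmetric positive semidefinite, so every eigenvalue is real and nonnegative. The eigenvalues sum to 8, which equals trace(L) = 2|E|.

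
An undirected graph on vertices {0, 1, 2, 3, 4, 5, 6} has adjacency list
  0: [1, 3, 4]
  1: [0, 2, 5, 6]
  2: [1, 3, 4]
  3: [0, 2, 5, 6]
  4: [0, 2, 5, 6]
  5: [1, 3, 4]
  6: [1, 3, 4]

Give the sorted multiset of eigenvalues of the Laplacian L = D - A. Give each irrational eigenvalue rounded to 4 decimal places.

Each diagonal entry of L is the vertex degree and each off-diagonal entry is -1 where an edge is present, 0 otherwise; in the order [0, 1, 2, 3, 4, 5, 6] the diagonal is [3, 4, 3, 4, 4, 3, 3]. Since every row of L sums to 0, the all-ones vector is in the kernel and 0 is an eigenvalue. The single zero eigenvalue shows the graph is connected. The largest eigenvalue, 7, is at most the vertex count 7.

[0, 3, 3, 3, 4, 4, 7]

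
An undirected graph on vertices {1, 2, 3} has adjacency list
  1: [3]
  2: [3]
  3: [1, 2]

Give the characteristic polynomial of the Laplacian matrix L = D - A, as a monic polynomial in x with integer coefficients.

With the vertex order [1, 2, 3], the degrees are [1, 1, 2], giving D = diag(1, 1, 2) and L = D - A. L has integer entries, so p(x) = det(xI - L) has integer coefficients. Expanding the determinant yields x^3 - 4x^2 + 3x. Since p(0) = det(-L) = 0, x divides p(x). By the matrix-tree theorem the graph has (1/3) * product of the nonzero eigenvalues = 1 spanning tree.

x^3 - 4x^2 + 3x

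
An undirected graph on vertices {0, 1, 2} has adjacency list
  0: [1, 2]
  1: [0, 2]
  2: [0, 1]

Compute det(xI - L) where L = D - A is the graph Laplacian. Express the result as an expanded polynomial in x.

Each diagonal entry of L is the vertex degree and each off-diagonal entry is -1 where an edge is present, 0 otherwise; in the order [0, 1, 2] the diagonal is [2, 2, 2]. The eigenvalues of L are [0, 3, 3]; the characteristic polynomial is the product of (x - lambda_i), which multiplies out to x^3 - 6x^2 + 9x. The coefficient of x^2 equals -trace(L) = -6, matching the sum of degrees.

x^3 - 6x^2 + 9x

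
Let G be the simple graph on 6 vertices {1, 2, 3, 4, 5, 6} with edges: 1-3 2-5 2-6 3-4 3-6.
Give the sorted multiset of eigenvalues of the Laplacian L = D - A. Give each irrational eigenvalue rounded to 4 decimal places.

Reading degrees in the order [1, 2, 3, 4, 5, 6] gives [1, 2, 3, 1, 1, 2]; set D = diag(1, 2, 3, 1, 1, 2) and form L = D - A. Diagonalising L (or applying a numerical eigensolver to the 6x6 matrix) gives the spectrum above. The largest eigenvalue, 4.2143, is at most the vertex count 6. The eigenvalues sum to 10, which equals trace(L) = 2|E|.

[0, 0.3249, 1, 1.4608, 3, 4.2143]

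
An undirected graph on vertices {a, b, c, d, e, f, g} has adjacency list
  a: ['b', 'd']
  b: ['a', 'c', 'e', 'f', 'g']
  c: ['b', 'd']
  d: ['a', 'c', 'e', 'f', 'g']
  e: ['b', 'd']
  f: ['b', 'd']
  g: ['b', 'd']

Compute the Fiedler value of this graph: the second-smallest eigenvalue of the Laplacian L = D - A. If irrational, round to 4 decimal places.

Each diagonal entry of L is the vertex degree and each off-diagonal entry is -1 where an edge is present, 0 otherwise; in the order [a, b, c, d, e, f, g] the diagonal is [2, 5, 2, 5, 2, 2, 2]. The smallest Laplacian eigenvalue is always 0. The next one, lambda_2 = 2, measures how hard the graph is to disconnect: larger values mean better connectivity. The largest eigenvalue, 7, is at most the vertex count 7.

2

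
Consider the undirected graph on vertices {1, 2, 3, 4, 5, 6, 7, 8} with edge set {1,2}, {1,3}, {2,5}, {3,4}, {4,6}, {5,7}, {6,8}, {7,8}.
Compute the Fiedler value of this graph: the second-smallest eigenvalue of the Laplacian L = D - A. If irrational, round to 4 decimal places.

With the vertex order [1, 2, 3, 4, 5, 6, 7, 8], the degrees are [2, 2, 2, 2, 2, 2, 2, 2], giving D = diag(2, 2, 2, 2, 2, 2, 2, 2) and L = D - A. The sorted Laplacian eigenvalues are [0, 0.5858, 0.5858, 2, 2, 3.4142, 3.4142, 4]; the algebraic connectivity is the second entry, 0.5858. The largest eigenvalue, 4, is at most the vertex count 8. By the matrix-tree theorem the graph has (1/8) * product of the nonzero eigenvalues = 8 spanning trees.

0.5858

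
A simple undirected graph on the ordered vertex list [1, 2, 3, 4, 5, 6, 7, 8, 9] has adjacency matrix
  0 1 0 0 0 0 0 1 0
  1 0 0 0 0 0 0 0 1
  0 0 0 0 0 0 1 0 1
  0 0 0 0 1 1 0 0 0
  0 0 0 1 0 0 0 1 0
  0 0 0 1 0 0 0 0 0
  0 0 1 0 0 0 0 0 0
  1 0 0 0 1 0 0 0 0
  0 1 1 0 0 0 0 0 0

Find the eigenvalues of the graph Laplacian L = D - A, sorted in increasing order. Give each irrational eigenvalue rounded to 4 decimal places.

Each diagonal entry of L is the vertex degree and each off-diagonal entry is -1 where an edge is present, 0 otherwise; in the order [1, 2, 3, 4, 5, 6, 7, 8, 9] the diagonal is [2, 2, 2, 2, 2, 1, 1, 2, 2]. L is symmetric positive semidefinite, so every eigenvalue is real and nonnegative. The single zero eigenvalue shows the graph is connected. The largest eigenvalue, 3.8794, is at most the vertex count 9.

[0, 0.1206, 0.4679, 1, 1.6527, 2.3473, 3, 3.5321, 3.8794]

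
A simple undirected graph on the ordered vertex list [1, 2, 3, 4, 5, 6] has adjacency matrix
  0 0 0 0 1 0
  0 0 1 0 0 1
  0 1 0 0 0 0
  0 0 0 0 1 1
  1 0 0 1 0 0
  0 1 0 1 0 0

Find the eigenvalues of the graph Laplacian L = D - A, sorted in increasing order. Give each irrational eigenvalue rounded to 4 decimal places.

With the vertex order [1, 2, 3, 4, 5, 6], the degrees are [1, 2, 1, 2, 2, 2], giving D = diag(1, 2, 1, 2, 2, 2) and L = D - A. The multiplicity of 0 as a Laplacian eigenvalue equals the number of connected components. By the matrix-tree theorem the graph has (1/6) * product of the nonzero eigenvalues = 1 spanning tree.

[0, 0.2679, 1, 2, 3, 3.7321]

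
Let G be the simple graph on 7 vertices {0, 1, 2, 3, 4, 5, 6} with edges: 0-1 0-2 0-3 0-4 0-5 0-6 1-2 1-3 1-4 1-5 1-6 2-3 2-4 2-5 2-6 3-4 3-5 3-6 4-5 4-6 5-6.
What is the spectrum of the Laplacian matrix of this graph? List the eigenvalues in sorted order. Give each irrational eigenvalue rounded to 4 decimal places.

Each diagonal entry of L is the vertex degree and each off-diagonal entry is -1 where an edge is present, 0 otherwise; in the order [0, 1, 2, 3, 4, 5, 6] the diagonal is [6, 6, 6, 6, 6, 6, 6]. Diagonalising L (or applying a numerical eigensolver to the 7x7 matrix) gives the spectrum above. The single zero eigenvalue shows the graph is connected. The eigenvalues sum to 42, which equals trace(L) = 2|E|.

[0, 7, 7, 7, 7, 7, 7]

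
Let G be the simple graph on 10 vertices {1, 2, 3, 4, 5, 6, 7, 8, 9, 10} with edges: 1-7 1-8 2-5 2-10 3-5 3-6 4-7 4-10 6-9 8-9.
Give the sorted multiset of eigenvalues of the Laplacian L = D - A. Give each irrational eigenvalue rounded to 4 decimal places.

[0, 0.3820, 0.3820, 1.3820, 1.3820, 2.6180, 2.6180, 3.6180, 3.6180, 4]

Reading degrees in the order [1, 2, 3, 4, 5, 6, 7, 8, 9, 10] gives [2, 2, 2, 2, 2, 2, 2, 2, 2, 2]; set D = diag(2, 2, 2, 2, 2, 2, 2, 2, 2, 2) and form L = D - A. Since every row of L sums to 0, the all-ones vector is in the kernel and 0 is an eigenvalue. The eigenvalues sum to 20, which equals trace(L) = 2|E|. By the matrix-tree theorem the graph has (1/10) * product of the nonzero eigenvalues = 10 spanning trees.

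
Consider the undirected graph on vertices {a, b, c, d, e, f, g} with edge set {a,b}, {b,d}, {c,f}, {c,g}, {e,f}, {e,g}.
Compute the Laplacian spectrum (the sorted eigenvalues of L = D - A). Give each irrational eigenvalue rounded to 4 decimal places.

Each diagonal entry of L is the vertex degree and each off-diagonal entry is -1 where an edge is present, 0 otherwise; in the order [a, b, c, d, e, f, g] the diagonal is [1, 2, 2, 1, 2, 2, 2]. Diagonalising L (or applying a numerical eigensolver to the 7x7 matrix) gives the spectrum above. The 2 zero eigenvalues correspond to the 2 connected components. There are 2 zeros in the spectrum, matching the 2 components.

[0, 0, 1, 2, 2, 3, 4]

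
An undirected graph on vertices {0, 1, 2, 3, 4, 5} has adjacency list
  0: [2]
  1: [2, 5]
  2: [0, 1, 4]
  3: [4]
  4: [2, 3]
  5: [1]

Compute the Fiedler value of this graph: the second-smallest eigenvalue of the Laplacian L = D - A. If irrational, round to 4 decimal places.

0.3820

Reading degrees in the order [0, 1, 2, 3, 4, 5] gives [1, 2, 3, 1, 2, 1]; set D = diag(1, 2, 3, 1, 2, 1) and form L = D - A. The sorted Laplacian eigenvalues are [0, 0.3820, 0.6972, 2, 2.6180, 4.3028]; the algebraic connectivity is the second entry, 0.3820. The eigenvalues sum to 10, which equals trace(L) = 2|E|. There is one zero in the spectrum, matching the 1 component.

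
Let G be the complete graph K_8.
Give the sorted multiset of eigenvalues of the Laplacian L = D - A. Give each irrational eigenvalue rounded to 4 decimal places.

The graph has 8 vertices and degree multiset [7, 7, 7, 7, 7, 7, 7, 7]; D is the diagonal matrix of degrees and L = D - A. Diagonalising L (or applying a numerical eigensolver to the 8x8 matrix) gives the spectrum above. The single zero eigenvalue shows the graph is connected. The largest eigenvalue, 8, is at most the vertex count 8.

[0, 8, 8, 8, 8, 8, 8, 8]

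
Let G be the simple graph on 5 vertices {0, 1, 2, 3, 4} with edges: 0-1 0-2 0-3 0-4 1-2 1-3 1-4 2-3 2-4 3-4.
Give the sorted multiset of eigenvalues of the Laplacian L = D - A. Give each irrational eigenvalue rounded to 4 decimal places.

[0, 5, 5, 5, 5]

Each diagonal entry of L is the vertex degree and each off-diagonal entry is -1 where an edge is present, 0 otherwise; in the order [0, 1, 2, 3, 4] the diagonal is [4, 4, 4, 4, 4]. Diagonalising L (or applying a numerical eigensolver to the 5x5 matrix) gives the spectrum above. The eigenvalues sum to 20, which equals trace(L) = 2|E|. The largest eigenvalue, 5, is at most the vertex count 5.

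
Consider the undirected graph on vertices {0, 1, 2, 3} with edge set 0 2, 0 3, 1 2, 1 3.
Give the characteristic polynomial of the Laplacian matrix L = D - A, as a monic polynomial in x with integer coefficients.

x^4 - 8x^3 + 20x^2 - 16x

Reading degrees in the order [0, 1, 2, 3] gives [2, 2, 2, 2]; set D = diag(2, 2, 2, 2) and form L = D - A. L has integer entries, so p(x) = det(xI - L) has integer coefficients. Expanding the determinant yields x^4 - 8x^3 + 20x^2 - 16x. The coefficient of x^3 equals -trace(L) = -8, matching the sum of degrees.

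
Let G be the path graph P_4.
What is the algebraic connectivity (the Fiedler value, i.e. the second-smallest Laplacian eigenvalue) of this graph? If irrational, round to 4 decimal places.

0.5858

The graph has 4 vertices and degree multiset [2, 2, 1, 1]; D is the diagonal matrix of degrees and L = D - A. The sorted Laplacian eigenvalues are [0, 0.5858, 2, 3.4142]; the algebraic connectivity is the second entry, 0.5858. By the matrix-tree theorem the graph has (1/4) * product of the nonzero eigenvalues = 1 spanning tree. The largest eigenvalue, 3.4142, is at most the vertex count 4.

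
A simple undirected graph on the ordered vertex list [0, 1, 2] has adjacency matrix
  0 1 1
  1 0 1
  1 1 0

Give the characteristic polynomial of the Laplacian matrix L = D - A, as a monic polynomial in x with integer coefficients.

Reading degrees in the order [0, 1, 2] gives [2, 2, 2]; set D = diag(2, 2, 2) and form L = D - A. L has integer entries, so p(x) = det(xI - L) has integer coefficients. Expanding the determinant yields x^3 - 6x^2 + 9x. Since p(0) = det(-L) = 0, x divides p(x). By the matrix-tree theorem the graph has (1/3) * product of the nonzero eigenvalues = 3 spanning trees.

x^3 - 6x^2 + 9x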